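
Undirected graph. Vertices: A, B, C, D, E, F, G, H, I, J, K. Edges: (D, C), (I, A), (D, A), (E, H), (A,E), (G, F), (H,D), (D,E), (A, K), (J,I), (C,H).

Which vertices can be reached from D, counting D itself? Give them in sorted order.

Start at D.
Its neighbours: A, C, E, H.
Then their neighbours: I, K.
Then next layer: J.
Nothing further is reachable.

A, C, D, E, H, I, J, K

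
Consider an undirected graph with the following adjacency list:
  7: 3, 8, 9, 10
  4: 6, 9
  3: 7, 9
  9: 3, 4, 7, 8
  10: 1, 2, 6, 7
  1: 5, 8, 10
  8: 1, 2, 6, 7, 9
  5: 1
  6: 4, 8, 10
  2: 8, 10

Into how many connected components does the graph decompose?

From 1: component {1, 2, 3, 4, 5, 6, 7, 8, 9, 10}.
That's 1 component.

1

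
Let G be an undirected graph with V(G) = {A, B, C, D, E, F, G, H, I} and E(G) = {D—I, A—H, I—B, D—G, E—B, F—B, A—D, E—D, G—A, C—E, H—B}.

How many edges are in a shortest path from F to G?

4

Distance 0: F.
Distance 1: B.
Distance 2: E, H, I.
Distance 3: A, C, D.
Distance 4: G — contains G.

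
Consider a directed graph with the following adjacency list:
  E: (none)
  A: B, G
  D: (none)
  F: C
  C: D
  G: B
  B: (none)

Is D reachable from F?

Yes

Explore from F.
Distance 1: reach C.
Distance 2: reach D.
Found D.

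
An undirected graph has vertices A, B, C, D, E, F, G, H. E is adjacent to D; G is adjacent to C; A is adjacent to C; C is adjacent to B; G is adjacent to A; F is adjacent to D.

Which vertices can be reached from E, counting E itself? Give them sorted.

Start at E.
Its neighbours: D.
Then their neighbours: F.
Nothing further is reachable.

D, E, F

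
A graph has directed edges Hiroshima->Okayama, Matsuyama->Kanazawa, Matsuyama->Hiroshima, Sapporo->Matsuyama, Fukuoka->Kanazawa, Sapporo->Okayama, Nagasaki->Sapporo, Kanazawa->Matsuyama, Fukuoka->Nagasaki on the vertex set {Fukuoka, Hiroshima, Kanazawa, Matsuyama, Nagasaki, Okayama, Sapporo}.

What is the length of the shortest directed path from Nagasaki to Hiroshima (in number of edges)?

Distance 0: Nagasaki.
Distance 1: Sapporo.
Distance 2: Matsuyama, Okayama.
Distance 3: Hiroshima, Kanazawa — contains Hiroshima.

3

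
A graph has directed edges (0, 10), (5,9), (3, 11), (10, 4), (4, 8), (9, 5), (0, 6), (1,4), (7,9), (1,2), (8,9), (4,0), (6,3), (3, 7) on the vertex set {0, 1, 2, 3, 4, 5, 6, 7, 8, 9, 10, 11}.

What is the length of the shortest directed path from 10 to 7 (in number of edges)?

5

Distance 0: 10.
Distance 1: 4.
Distance 2: 0, 8.
Distance 3: 6, 9.
Distance 4: 3, 5.
Distance 5: 7, 11 — contains 7.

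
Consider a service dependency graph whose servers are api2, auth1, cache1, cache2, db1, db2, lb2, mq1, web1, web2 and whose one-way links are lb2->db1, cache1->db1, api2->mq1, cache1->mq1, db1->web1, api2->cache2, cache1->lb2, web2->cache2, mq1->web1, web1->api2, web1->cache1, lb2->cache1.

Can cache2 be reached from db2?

No

db2 has no outgoing edges, so nothing is reachable from it.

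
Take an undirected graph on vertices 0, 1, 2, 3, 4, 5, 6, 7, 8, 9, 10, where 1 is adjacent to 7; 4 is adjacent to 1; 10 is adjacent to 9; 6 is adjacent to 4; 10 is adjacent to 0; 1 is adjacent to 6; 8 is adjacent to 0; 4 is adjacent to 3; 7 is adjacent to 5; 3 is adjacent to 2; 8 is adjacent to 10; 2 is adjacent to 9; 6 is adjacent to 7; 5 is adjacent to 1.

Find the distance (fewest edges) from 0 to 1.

6

Distance 0: 0.
Distance 1: 8, 10.
Distance 2: 9.
Distance 3: 2.
Distance 4: 3.
Distance 5: 4.
Distance 6: 1, 6 — contains 1.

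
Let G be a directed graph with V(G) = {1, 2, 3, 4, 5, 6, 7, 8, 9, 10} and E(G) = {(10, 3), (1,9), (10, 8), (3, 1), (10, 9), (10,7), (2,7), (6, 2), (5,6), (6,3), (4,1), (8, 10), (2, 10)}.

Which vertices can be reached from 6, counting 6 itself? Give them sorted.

Start at 6.
Its neighbours: 2, 3.
Then their neighbours: 1, 7, 10.
Then next layer: 8, 9.
Nothing further is reachable.

1, 2, 3, 6, 7, 8, 9, 10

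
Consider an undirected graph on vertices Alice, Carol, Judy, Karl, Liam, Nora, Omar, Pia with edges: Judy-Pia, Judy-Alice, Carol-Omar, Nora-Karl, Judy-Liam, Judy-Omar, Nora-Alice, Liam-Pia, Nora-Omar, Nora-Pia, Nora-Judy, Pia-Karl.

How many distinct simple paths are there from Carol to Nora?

7

Carol–Omar–Judy–Alice–Nora
Carol–Omar–Judy–Liam–Pia–Karl–Nora
Carol–Omar–Judy–Liam–Pia–Nora
Carol–Omar–Judy–Nora
Carol–Omar–Judy–Pia–Karl–Nora
Carol–Omar–Judy–Pia–Nora
Carol–Omar–Nora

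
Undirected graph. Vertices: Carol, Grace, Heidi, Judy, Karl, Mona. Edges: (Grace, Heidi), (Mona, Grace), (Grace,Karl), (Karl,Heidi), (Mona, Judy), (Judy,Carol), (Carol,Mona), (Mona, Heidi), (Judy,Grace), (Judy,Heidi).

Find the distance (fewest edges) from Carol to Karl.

3

Distance 0: Carol.
Distance 1: Judy, Mona.
Distance 2: Grace, Heidi.
Distance 3: Karl — contains Karl.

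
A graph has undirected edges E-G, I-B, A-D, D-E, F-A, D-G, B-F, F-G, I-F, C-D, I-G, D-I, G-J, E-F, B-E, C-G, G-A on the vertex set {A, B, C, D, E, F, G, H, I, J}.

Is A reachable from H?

H has no edges, so nothing is reachable from it.

No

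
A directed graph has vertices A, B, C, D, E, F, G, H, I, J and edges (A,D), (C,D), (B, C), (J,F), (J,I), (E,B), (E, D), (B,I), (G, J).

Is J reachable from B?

No

Explore from B.
Distance 1: reach C, I.
Distance 2: reach D.
The search from B is exhausted; no directed path reaches J.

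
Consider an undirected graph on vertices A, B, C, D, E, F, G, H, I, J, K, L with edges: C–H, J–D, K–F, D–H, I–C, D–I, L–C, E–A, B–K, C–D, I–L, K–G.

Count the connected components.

3

From A: component {A, E}.
From B: component {B, F, G, K}.
From C: component {C, D, H, I, J, L}.
That's 3 components.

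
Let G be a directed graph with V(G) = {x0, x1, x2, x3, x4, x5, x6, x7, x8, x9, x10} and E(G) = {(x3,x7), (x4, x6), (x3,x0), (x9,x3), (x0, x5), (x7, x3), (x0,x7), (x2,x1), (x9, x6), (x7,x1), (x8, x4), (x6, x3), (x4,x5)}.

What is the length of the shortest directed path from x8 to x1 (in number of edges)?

Distance 0: x8.
Distance 1: x4.
Distance 2: x5, x6.
Distance 3: x3.
Distance 4: x0, x7.
Distance 5: x1 — contains x1.

5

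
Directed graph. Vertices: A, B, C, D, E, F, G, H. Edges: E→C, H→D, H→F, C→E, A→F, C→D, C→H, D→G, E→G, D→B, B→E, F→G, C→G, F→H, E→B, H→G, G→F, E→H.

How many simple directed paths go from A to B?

1

A→F→H→D→B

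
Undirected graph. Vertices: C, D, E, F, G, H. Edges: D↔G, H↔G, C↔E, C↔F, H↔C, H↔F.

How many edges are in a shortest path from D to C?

3

Distance 0: D.
Distance 1: G.
Distance 2: H.
Distance 3: C, F — contains C.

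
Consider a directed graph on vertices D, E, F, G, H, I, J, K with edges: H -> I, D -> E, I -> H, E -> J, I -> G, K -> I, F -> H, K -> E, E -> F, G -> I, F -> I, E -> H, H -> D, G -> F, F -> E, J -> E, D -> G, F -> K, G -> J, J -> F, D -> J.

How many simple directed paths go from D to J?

9

D→E→F→H→I→G→J
D→E→F→I→G→J
D→E→F→K→I→G→J
D→E→H→I→G→J
D→E→J
D→G→F→E→J
D→G→F→K→E→J
D→G→J
D→J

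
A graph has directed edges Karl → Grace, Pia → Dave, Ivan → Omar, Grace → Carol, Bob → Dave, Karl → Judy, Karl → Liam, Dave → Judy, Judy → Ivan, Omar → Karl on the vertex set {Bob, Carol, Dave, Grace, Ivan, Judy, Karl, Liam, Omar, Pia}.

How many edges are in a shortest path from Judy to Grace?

Distance 0: Judy.
Distance 1: Ivan.
Distance 2: Omar.
Distance 3: Karl.
Distance 4: Grace, Liam — contains Grace.

4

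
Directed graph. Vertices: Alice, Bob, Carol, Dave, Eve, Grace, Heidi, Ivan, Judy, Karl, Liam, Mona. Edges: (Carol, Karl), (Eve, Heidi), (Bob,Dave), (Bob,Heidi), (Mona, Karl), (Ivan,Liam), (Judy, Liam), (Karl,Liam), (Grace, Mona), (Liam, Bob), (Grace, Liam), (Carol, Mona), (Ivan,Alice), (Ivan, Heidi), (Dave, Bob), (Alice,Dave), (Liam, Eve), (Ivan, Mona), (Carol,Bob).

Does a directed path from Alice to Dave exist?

Yes

Explore from Alice.
Distance 1: reach Dave.
Found Dave.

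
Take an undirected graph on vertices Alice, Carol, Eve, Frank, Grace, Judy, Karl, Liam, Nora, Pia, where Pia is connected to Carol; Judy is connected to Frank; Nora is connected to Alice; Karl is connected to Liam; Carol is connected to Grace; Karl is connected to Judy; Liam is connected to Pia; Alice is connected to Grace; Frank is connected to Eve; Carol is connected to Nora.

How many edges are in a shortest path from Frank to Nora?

6

Distance 0: Frank.
Distance 1: Eve, Judy.
Distance 2: Karl.
Distance 3: Liam.
Distance 4: Pia.
Distance 5: Carol.
Distance 6: Grace, Nora — contains Nora.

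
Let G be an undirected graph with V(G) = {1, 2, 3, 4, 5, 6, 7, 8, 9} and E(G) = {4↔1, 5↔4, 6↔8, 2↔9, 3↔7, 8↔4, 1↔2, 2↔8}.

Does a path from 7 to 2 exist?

Explore from 7.
Distance 1: reach 3.
The search is exhausted without reaching 2; it lies in a different component.

No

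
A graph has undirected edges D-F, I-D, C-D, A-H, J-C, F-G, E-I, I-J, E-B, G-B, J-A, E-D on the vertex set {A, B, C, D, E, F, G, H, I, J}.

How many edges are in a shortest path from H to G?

Distance 0: H.
Distance 1: A.
Distance 2: J.
Distance 3: C, I.
Distance 4: D, E.
Distance 5: B, F.
Distance 6: G — contains G.

6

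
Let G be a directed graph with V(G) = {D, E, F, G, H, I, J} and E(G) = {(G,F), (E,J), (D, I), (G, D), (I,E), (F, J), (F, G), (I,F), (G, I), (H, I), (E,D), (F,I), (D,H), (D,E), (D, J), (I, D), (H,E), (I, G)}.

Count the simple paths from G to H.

G→D→H
G→F→I→D→H
G→F→I→E→D→H
G→I→D→H
G→I→E→D→H

5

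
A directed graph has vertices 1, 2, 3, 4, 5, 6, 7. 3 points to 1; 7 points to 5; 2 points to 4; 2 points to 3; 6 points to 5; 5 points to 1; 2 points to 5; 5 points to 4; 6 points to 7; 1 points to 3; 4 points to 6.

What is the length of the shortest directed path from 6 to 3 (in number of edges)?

Distance 0: 6.
Distance 1: 5, 7.
Distance 2: 1, 4.
Distance 3: 3 — contains 3.

3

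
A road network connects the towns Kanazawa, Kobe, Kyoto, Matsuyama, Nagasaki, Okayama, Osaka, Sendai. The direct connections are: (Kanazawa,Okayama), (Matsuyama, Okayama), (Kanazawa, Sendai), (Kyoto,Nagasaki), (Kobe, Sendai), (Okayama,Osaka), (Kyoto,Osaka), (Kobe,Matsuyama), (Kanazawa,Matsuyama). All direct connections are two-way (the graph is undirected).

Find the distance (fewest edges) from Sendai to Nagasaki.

5

Distance 0: Sendai.
Distance 1: Kanazawa, Kobe.
Distance 2: Matsuyama, Okayama.
Distance 3: Osaka.
Distance 4: Kyoto.
Distance 5: Nagasaki — contains Nagasaki.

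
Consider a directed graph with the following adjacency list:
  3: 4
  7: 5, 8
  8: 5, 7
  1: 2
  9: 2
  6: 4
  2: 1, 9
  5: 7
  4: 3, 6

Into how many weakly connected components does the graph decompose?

From 1: component {1, 2, 9}.
From 3: component {3, 4, 6}.
From 5: component {5, 7, 8}.
That's 3 components.

3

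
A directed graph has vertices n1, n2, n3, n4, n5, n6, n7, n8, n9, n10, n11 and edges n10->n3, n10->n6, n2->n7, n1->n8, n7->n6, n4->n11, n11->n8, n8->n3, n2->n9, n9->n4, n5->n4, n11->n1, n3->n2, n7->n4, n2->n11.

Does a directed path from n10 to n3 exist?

Explore from n10.
Distance 1: reach n3, n6.
Found n3.

Yes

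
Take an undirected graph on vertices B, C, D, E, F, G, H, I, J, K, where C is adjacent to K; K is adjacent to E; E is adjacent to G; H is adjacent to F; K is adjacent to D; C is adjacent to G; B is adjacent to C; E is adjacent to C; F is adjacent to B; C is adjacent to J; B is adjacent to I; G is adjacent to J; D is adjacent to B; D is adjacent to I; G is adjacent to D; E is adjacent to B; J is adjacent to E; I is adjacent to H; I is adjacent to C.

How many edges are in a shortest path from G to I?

2

Distance 0: G.
Distance 1: C, D, E, J.
Distance 2: B, I, K — contains I.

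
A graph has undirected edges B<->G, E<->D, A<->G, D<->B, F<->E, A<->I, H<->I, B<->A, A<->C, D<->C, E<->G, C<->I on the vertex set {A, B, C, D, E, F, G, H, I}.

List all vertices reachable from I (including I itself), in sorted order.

A, B, C, D, E, F, G, H, I

Start at I.
Its neighbours: A, C, H.
Then their neighbours: B, D, G.
Then next layer: E.
Then next layer: F.
Every vertex is now reached.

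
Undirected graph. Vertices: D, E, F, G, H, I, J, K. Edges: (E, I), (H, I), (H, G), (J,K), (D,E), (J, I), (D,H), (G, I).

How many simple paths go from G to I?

G–H–D–E–I
G–H–I
G–I

3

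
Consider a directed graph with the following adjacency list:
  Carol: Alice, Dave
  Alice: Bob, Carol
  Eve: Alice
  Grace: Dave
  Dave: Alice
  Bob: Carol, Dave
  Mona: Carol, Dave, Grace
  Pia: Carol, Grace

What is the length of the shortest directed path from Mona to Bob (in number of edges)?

3

Distance 0: Mona.
Distance 1: Carol, Dave, Grace.
Distance 2: Alice.
Distance 3: Bob — contains Bob.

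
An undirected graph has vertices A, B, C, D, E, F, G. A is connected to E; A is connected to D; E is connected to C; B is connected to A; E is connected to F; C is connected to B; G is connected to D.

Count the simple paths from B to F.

2

B–A–E–F
B–C–E–F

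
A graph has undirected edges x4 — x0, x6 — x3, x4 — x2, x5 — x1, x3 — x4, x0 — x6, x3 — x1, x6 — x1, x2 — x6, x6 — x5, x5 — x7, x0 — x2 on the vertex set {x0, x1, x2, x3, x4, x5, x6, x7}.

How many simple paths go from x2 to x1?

16

x2–x0–x4–x3–x1
x2–x0–x4–x3–x6–x1
x2–x0–x4–x3–x6–x5–x1
x2–x0–x6–x1
x2–x0–x6–x3–x1
x2–x0–x6–x5–x1
x2–x4–x0–x6–x1
x2–x4–x0–x6–x3–x1
... and 8 more.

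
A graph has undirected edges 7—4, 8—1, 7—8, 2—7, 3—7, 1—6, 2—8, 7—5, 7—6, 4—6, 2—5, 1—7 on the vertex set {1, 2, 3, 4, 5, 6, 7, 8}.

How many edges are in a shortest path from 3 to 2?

Distance 0: 3.
Distance 1: 7.
Distance 2: 1, 2, 4, 5, 6, 8 — contains 2.

2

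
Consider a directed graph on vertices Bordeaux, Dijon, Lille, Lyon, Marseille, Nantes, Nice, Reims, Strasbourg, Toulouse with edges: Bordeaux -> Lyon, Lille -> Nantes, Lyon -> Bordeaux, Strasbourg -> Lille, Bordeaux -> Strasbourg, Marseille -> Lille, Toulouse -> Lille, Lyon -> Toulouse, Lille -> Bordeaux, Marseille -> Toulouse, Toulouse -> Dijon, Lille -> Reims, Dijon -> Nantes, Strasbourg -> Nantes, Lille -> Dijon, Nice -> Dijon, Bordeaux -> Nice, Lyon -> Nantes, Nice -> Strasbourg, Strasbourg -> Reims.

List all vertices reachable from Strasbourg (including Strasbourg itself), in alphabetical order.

Start at Strasbourg.
Its neighbours: Lille, Nantes, Reims.
Then their neighbours: Bordeaux, Dijon.
Then next layer: Lyon, Nice.
Then next layer: Toulouse.
Nothing further is reachable.

Bordeaux, Dijon, Lille, Lyon, Nantes, Nice, Reims, Strasbourg, Toulouse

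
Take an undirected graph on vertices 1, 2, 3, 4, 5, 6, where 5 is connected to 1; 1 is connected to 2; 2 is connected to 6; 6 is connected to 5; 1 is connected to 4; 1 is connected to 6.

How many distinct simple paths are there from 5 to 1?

3

5–1
5–6–1
5–6–2–1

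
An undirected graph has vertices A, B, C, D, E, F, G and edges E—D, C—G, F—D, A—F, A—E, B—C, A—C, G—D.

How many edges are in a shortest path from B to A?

2

Distance 0: B.
Distance 1: C.
Distance 2: A, G — contains A.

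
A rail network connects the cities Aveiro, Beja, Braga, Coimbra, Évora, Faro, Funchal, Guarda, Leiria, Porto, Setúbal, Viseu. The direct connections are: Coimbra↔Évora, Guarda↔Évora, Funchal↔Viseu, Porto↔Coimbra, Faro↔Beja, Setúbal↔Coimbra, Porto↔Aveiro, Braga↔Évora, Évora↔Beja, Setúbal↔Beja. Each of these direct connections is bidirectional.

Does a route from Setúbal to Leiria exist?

No

Explore from Setúbal.
Distance 1: reach Beja, Coimbra.
Distance 2: reach Évora, Faro, Porto.
Distance 3: reach Aveiro, Braga, Guarda.
The search is exhausted without reaching Leiria; it lies in a different component.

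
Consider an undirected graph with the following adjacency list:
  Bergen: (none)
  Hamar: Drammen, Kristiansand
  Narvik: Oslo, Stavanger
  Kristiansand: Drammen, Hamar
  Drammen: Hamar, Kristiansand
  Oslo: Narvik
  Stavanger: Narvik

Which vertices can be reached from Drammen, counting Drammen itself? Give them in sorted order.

Drammen, Hamar, Kristiansand

Start at Drammen.
Its neighbours: Hamar, Kristiansand.
Nothing further is reachable.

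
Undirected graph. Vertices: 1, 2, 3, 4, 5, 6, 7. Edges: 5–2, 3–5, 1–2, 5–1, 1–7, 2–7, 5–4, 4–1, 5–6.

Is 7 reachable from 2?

Yes

Explore from 2.
Distance 1: reach 1, 5, 7.
Found 7.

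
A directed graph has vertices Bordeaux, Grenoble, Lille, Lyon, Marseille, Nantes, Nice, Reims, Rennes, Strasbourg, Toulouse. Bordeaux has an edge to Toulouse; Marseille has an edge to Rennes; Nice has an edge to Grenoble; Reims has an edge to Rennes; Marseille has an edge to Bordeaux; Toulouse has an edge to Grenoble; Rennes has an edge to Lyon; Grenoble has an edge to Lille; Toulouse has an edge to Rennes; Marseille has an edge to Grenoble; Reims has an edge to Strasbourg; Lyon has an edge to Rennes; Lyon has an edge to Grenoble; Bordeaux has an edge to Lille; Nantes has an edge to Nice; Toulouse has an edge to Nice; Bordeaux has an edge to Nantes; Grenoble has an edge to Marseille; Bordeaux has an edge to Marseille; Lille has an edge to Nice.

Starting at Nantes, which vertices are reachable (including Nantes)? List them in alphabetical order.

Start at Nantes.
Its neighbours: Nice.
Then their neighbours: Grenoble.
Then next layer: Lille, Marseille.
Then next layer: Bordeaux, Rennes.
Then next layer: Lyon, Toulouse.
Nothing further is reachable.

Bordeaux, Grenoble, Lille, Lyon, Marseille, Nantes, Nice, Rennes, Toulouse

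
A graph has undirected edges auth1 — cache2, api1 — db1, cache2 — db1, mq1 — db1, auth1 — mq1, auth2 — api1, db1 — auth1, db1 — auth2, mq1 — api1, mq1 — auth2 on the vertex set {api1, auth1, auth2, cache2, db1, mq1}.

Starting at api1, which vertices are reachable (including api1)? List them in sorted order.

Start at api1.
Its neighbours: auth2, db1, mq1.
Then their neighbours: auth1, cache2.
Every vertex is now reached.

api1, auth1, auth2, cache2, db1, mq1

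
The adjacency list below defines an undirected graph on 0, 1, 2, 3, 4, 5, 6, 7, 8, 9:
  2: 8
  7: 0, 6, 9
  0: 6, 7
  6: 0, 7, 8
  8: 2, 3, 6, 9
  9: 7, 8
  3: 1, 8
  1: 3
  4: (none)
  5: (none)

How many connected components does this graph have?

3

From 0: component {0, 1, 2, 3, 6, 7, 8, 9}.
From 4: component {4}.
From 5: component {5}.
That's 3 components.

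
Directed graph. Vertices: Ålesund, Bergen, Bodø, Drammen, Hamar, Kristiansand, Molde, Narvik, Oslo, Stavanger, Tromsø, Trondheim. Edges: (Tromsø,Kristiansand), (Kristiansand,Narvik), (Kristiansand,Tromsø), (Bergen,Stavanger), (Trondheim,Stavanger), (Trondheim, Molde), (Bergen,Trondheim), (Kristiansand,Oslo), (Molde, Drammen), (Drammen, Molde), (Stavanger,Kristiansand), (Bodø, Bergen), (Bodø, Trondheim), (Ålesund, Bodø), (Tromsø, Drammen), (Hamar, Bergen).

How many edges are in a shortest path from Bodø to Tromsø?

Distance 0: Bodø.
Distance 1: Bergen, Trondheim.
Distance 2: Molde, Stavanger.
Distance 3: Drammen, Kristiansand.
Distance 4: Narvik, Oslo, Tromsø — contains Tromsø.

4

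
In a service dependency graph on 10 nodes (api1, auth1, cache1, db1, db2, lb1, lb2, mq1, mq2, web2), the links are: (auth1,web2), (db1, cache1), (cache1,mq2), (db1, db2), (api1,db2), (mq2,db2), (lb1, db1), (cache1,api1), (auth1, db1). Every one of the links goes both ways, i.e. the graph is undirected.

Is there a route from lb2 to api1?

No

lb2 has no edges, so nothing is reachable from it.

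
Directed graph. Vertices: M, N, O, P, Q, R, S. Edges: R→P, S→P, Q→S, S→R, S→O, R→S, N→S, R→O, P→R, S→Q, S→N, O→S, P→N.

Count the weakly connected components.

From M: component {M}.
From N: component {N, O, P, Q, R, S}.
That's 2 components.

2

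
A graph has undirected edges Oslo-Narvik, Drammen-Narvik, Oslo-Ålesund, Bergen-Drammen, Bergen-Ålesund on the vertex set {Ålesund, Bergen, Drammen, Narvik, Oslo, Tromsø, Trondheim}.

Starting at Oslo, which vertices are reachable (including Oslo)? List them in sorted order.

Ålesund, Bergen, Drammen, Narvik, Oslo

Start at Oslo.
Its neighbours: Ålesund, Narvik.
Then their neighbours: Bergen, Drammen.
Nothing further is reachable.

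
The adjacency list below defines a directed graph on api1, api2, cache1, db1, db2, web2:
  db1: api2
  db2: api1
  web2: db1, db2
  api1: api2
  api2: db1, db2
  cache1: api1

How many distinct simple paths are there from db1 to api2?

db1→api2

1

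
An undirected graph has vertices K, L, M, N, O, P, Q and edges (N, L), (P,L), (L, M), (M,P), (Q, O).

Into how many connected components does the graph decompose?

From K: component {K}.
From L: component {L, M, N, P}.
From O: component {O, Q}.
That's 3 components.

3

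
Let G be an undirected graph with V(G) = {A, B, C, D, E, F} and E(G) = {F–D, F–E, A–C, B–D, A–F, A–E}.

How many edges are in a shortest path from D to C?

3

Distance 0: D.
Distance 1: B, F.
Distance 2: A, E.
Distance 3: C — contains C.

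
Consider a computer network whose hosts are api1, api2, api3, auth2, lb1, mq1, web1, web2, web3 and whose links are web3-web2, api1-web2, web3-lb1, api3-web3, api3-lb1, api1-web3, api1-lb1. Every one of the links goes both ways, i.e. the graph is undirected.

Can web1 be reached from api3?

Explore from api3.
Distance 1: reach lb1, web3.
Distance 2: reach api1, web2.
The search is exhausted without reaching web1; it lies in a different component.

No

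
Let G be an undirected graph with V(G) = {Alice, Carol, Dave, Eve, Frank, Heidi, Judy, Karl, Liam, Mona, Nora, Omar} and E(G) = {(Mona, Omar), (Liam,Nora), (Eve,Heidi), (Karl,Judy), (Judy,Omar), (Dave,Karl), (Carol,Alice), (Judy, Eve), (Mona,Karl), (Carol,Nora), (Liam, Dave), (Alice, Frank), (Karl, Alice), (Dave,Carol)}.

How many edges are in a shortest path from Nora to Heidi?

Distance 0: Nora.
Distance 1: Carol, Liam.
Distance 2: Alice, Dave.
Distance 3: Frank, Karl.
Distance 4: Judy, Mona.
Distance 5: Eve, Omar.
Distance 6: Heidi — contains Heidi.

6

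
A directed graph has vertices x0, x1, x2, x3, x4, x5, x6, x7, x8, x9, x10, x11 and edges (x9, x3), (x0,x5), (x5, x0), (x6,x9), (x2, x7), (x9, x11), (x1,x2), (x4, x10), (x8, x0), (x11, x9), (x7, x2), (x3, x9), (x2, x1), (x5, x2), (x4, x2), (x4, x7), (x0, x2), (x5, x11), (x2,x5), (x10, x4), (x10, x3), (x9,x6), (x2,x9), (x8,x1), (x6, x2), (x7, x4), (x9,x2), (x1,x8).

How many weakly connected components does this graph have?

1

From x0: component {x0, x1, x2, x3, x4, x5, x6, x7, x8, x9, x10, x11}.
That's 1 component.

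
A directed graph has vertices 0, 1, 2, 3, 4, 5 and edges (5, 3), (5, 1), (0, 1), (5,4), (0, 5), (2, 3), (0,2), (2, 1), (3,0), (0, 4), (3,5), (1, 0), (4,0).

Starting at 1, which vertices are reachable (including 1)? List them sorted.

0, 1, 2, 3, 4, 5

Start at 1.
Its neighbours: 0.
Then their neighbours: 2, 4, 5.
Then next layer: 3.
Every vertex is now reached.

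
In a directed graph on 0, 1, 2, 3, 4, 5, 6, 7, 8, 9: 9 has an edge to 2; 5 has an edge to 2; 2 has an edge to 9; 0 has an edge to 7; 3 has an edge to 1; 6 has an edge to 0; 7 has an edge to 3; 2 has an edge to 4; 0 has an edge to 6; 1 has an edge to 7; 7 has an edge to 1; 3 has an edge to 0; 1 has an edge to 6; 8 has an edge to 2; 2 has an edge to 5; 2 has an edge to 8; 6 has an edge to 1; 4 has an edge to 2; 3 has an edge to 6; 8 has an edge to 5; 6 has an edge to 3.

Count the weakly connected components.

From 0: component {0, 1, 3, 6, 7}.
From 2: component {2, 4, 5, 8, 9}.
That's 2 components.

2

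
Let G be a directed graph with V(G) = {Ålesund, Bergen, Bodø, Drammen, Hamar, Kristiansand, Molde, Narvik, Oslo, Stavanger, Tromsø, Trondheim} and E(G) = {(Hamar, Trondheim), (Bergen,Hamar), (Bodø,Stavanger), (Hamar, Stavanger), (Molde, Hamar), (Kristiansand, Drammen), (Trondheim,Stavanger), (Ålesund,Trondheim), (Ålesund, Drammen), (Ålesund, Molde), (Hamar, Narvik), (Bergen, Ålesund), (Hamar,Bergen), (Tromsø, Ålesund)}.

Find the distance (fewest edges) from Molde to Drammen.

4

Distance 0: Molde.
Distance 1: Hamar.
Distance 2: Bergen, Narvik, Stavanger, Trondheim.
Distance 3: Ålesund.
Distance 4: Drammen — contains Drammen.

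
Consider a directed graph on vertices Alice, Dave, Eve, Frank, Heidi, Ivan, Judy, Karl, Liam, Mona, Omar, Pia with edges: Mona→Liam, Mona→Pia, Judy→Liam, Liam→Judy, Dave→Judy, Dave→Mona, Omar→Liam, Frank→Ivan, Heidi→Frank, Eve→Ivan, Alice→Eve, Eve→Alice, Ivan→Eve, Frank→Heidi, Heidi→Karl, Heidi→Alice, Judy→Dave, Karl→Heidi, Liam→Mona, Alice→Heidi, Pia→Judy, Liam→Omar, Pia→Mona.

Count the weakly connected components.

From Alice: component {Alice, Eve, Frank, Heidi, Ivan, Karl}.
From Dave: component {Dave, Judy, Liam, Mona, Omar, Pia}.
That's 2 components.

2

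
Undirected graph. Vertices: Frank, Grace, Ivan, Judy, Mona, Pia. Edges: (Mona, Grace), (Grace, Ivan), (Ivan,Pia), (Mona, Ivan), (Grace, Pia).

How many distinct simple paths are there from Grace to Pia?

Grace–Ivan–Pia
Grace–Mona–Ivan–Pia
Grace–Pia

3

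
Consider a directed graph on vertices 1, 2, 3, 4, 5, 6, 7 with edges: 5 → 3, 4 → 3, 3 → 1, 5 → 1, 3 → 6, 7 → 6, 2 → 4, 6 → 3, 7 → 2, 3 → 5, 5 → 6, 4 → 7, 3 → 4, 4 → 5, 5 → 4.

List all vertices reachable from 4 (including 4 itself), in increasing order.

Start at 4.
Its neighbours: 3, 5, 7.
Then their neighbours: 1, 2, 6.
Every vertex is now reached.

1, 2, 3, 4, 5, 6, 7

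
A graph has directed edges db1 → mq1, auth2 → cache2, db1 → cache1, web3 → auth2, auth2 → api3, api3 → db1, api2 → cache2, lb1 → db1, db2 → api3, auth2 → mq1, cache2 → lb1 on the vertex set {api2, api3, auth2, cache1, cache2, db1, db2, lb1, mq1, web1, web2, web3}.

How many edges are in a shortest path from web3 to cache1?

4

Distance 0: web3.
Distance 1: auth2.
Distance 2: api3, cache2, mq1.
Distance 3: db1, lb1.
Distance 4: cache1 — contains cache1.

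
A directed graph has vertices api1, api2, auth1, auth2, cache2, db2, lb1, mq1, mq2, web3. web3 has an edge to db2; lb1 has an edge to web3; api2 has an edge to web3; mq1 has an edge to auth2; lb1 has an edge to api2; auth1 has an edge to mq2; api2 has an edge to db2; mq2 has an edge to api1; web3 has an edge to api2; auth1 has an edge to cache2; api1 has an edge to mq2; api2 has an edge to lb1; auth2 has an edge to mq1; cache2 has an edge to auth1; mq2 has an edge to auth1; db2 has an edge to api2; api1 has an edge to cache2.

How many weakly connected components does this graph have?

From api1: component {api1, auth1, cache2, mq2}.
From api2: component {api2, db2, lb1, web3}.
From auth2: component {auth2, mq1}.
That's 3 components.

3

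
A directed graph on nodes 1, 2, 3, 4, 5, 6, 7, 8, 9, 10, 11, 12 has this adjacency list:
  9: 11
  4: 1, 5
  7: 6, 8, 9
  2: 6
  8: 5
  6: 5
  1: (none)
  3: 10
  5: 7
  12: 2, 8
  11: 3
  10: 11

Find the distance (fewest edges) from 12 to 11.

Distance 0: 12.
Distance 1: 2, 8.
Distance 2: 5, 6.
Distance 3: 7.
Distance 4: 9.
Distance 5: 11 — contains 11.

5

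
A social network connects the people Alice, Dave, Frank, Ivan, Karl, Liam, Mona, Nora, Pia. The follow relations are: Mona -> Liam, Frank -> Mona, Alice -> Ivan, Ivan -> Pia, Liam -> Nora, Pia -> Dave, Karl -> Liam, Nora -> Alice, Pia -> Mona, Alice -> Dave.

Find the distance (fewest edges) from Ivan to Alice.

5

Distance 0: Ivan.
Distance 1: Pia.
Distance 2: Dave, Mona.
Distance 3: Liam.
Distance 4: Nora.
Distance 5: Alice — contains Alice.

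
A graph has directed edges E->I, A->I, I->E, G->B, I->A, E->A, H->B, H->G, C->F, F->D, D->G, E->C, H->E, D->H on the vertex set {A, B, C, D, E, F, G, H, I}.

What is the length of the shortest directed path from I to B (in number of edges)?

6

Distance 0: I.
Distance 1: A, E.
Distance 2: C.
Distance 3: F.
Distance 4: D.
Distance 5: G, H.
Distance 6: B — contains B.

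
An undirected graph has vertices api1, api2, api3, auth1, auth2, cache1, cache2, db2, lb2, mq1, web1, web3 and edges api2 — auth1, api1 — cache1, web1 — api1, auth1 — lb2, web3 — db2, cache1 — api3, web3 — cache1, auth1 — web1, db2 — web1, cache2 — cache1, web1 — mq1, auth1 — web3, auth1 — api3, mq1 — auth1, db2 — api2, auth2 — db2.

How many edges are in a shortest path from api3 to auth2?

4

Distance 0: api3.
Distance 1: auth1, cache1.
Distance 2: api1, api2, cache2, lb2, mq1, web1, web3.
Distance 3: db2.
Distance 4: auth2 — contains auth2.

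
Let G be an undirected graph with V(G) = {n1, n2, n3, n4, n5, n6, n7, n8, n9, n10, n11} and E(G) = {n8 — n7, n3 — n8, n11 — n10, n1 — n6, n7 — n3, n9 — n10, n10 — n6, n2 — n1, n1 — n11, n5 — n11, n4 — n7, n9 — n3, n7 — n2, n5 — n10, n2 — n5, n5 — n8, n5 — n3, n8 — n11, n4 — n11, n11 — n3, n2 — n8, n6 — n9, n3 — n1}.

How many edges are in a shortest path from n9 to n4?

Distance 0: n9.
Distance 1: n3, n6, n10.
Distance 2: n1, n5, n7, n8, n11.
Distance 3: n2, n4 — contains n4.

3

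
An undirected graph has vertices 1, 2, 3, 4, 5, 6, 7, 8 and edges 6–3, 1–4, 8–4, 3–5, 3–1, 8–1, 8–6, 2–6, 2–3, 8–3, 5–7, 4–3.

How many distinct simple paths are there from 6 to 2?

6–2
6–3–2
6–8–1–3–2
6–8–1–4–3–2
6–8–3–2
6–8–4–1–3–2
6–8–4–3–2

7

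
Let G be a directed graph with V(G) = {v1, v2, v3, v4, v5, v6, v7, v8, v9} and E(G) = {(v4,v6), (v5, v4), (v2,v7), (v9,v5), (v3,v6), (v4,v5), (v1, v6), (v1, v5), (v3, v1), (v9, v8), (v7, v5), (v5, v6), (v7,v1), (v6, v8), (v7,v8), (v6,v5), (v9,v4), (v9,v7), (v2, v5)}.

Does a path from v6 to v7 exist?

No

Explore from v6.
Distance 1: reach v5, v8.
Distance 2: reach v4.
The search from v6 is exhausted; no directed path reaches v7.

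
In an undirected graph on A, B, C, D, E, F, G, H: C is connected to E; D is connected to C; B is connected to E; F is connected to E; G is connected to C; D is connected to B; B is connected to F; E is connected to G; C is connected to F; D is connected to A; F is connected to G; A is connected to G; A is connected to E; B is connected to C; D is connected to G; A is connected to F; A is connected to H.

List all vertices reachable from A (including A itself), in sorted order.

A, B, C, D, E, F, G, H

Start at A.
Its neighbours: D, E, F, G, H.
Then their neighbours: B, C.
Every vertex is now reached.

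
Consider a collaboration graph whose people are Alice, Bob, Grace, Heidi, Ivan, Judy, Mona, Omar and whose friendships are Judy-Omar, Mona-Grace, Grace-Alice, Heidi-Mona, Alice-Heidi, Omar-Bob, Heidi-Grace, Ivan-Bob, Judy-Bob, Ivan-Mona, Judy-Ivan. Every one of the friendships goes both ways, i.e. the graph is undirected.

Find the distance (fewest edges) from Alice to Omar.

5

Distance 0: Alice.
Distance 1: Grace, Heidi.
Distance 2: Mona.
Distance 3: Ivan.
Distance 4: Bob, Judy.
Distance 5: Omar — contains Omar.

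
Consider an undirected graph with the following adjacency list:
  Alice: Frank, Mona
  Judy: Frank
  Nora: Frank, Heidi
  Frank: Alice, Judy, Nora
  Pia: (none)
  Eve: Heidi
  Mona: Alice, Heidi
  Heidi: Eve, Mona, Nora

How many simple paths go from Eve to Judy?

2

Eve–Heidi–Mona–Alice–Frank–Judy
Eve–Heidi–Nora–Frank–Judy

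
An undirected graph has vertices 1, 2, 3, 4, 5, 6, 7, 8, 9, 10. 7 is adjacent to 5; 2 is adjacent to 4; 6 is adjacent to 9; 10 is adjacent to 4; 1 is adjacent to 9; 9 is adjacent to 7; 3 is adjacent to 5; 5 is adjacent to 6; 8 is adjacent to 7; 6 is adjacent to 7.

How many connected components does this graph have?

2

From 1: component {1, 3, 5, 6, 7, 8, 9}.
From 2: component {2, 4, 10}.
That's 2 components.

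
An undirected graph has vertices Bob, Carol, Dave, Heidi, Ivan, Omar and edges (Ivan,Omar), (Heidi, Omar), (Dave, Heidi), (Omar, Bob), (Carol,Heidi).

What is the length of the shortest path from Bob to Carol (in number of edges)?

Distance 0: Bob.
Distance 1: Omar.
Distance 2: Heidi, Ivan.
Distance 3: Carol, Dave — contains Carol.

3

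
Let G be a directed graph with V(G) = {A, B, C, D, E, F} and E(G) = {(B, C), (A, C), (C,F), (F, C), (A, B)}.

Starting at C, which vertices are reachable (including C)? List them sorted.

C, F

Start at C.
Its neighbours: F.
Nothing further is reachable.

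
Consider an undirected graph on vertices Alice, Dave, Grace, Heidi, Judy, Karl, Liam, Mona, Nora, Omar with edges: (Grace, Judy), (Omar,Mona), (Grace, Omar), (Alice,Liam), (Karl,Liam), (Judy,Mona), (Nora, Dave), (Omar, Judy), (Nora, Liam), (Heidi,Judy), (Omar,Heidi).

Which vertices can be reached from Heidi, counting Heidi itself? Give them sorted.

Start at Heidi.
Its neighbours: Judy, Omar.
Then their neighbours: Grace, Mona.
Nothing further is reachable.

Grace, Heidi, Judy, Mona, Omar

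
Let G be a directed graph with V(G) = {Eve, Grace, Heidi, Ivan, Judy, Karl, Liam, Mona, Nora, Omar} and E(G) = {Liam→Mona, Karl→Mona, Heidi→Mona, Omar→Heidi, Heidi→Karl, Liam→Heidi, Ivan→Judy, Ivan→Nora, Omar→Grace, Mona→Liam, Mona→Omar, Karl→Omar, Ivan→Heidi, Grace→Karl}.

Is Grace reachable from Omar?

Explore from Omar.
Distance 1: reach Grace, Heidi.
Found Grace.

Yes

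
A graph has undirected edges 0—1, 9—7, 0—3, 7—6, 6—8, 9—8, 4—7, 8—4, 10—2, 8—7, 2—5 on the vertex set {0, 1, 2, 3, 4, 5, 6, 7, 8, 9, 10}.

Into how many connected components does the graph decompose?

3

From 0: component {0, 1, 3}.
From 2: component {2, 5, 10}.
From 4: component {4, 6, 7, 8, 9}.
That's 3 components.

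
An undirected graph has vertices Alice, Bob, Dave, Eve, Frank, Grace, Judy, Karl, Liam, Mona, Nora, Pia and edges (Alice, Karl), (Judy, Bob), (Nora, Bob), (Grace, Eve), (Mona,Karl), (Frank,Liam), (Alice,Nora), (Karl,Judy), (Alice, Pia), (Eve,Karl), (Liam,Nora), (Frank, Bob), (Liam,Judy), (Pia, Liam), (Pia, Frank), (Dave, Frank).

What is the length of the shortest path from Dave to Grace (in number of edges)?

6

Distance 0: Dave.
Distance 1: Frank.
Distance 2: Bob, Liam, Pia.
Distance 3: Alice, Judy, Nora.
Distance 4: Karl.
Distance 5: Eve, Mona.
Distance 6: Grace — contains Grace.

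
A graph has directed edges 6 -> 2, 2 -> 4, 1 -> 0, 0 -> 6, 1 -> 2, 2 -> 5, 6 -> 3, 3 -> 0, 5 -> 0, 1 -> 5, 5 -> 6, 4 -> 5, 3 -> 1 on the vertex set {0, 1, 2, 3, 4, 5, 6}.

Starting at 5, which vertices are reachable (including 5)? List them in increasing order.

Start at 5.
Its neighbours: 0, 6.
Then their neighbours: 2, 3.
Then next layer: 1, 4.
Every vertex is now reached.

0, 1, 2, 3, 4, 5, 6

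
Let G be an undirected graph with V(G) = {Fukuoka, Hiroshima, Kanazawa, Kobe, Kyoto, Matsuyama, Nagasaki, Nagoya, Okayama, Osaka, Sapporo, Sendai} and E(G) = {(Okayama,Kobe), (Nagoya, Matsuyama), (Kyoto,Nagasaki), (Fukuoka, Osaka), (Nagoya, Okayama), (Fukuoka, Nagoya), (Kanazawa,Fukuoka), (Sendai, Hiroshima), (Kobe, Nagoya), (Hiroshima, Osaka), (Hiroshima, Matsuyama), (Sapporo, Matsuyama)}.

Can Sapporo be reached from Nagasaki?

Explore from Nagasaki.
Distance 1: reach Kyoto.
The search is exhausted without reaching Sapporo; it lies in a different component.

No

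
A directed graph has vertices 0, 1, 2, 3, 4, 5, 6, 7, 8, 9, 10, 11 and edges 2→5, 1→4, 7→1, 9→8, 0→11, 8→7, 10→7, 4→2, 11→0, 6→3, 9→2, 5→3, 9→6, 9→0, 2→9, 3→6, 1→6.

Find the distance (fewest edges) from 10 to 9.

5

Distance 0: 10.
Distance 1: 7.
Distance 2: 1.
Distance 3: 4, 6.
Distance 4: 2, 3.
Distance 5: 5, 9 — contains 9.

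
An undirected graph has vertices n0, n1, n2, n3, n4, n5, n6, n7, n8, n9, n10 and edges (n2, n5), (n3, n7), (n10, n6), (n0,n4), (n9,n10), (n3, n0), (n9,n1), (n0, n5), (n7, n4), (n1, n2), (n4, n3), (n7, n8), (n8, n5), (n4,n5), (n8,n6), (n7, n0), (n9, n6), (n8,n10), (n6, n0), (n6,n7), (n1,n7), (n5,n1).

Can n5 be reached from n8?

Explore from n8.
Distance 1: reach n5, n6, n7, n10.
Found n5.

Yes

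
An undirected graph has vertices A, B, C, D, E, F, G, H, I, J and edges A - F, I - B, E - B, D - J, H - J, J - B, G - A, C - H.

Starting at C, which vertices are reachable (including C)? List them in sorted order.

B, C, D, E, H, I, J

Start at C.
Its neighbours: H.
Then their neighbours: J.
Then next layer: B, D.
Then next layer: E, I.
Nothing further is reachable.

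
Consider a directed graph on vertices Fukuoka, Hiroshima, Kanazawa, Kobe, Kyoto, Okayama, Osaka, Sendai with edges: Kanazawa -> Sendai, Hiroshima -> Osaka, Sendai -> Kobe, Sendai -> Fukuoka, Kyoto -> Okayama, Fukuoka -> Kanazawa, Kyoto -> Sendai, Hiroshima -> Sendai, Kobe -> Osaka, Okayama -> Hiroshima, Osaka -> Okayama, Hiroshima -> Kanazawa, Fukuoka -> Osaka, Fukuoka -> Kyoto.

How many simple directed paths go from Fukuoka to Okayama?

Fukuoka→Kanazawa→Sendai→Kobe→Osaka→Okayama
Fukuoka→Kyoto→Okayama
Fukuoka→Kyoto→Sendai→Kobe→Osaka→Okayama
Fukuoka→Osaka→Okayama

4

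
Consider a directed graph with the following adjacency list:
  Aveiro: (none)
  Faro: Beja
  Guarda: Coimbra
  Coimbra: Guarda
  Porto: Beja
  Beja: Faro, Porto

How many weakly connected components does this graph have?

3

From Aveiro: component {Aveiro}.
From Beja: component {Beja, Faro, Porto}.
From Coimbra: component {Coimbra, Guarda}.
That's 3 components.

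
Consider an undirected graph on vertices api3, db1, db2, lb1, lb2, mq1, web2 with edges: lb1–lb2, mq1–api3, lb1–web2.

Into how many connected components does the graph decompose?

4

From api3: component {api3, mq1}.
From db1: component {db1}.
From db2: component {db2}.
From lb1: component {lb1, lb2, web2}.
That's 4 components.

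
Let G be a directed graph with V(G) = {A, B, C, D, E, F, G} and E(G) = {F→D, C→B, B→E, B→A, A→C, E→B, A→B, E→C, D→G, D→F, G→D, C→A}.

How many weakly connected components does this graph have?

2

From A: component {A, B, C, E}.
From D: component {D, F, G}.
That's 2 components.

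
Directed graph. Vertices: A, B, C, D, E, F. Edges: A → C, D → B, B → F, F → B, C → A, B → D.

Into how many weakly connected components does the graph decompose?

From A: component {A, C}.
From B: component {B, D, F}.
From E: component {E}.
That's 3 components.

3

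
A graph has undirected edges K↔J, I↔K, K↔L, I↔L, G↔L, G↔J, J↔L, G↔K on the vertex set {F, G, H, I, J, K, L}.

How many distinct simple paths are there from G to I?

10

G–J–K–I
G–J–K–L–I
G–J–L–I
G–J–L–K–I
G–K–I
G–K–J–L–I
G–K–L–I
G–L–I
G–L–J–K–I
G–L–K–I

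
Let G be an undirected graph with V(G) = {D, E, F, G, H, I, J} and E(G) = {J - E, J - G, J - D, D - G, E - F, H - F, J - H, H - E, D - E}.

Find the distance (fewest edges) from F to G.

3

Distance 0: F.
Distance 1: E, H.
Distance 2: D, J.
Distance 3: G — contains G.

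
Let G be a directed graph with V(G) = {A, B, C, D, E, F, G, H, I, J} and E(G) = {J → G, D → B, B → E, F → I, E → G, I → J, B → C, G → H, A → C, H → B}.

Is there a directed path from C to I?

No

C has no outgoing edges, so nothing is reachable from it.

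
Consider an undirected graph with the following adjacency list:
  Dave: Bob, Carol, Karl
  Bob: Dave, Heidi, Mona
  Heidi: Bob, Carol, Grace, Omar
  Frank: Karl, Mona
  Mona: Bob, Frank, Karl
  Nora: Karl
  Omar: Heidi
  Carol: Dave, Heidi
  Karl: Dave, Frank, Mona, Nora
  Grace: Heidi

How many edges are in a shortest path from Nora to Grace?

5

Distance 0: Nora.
Distance 1: Karl.
Distance 2: Dave, Frank, Mona.
Distance 3: Bob, Carol.
Distance 4: Heidi.
Distance 5: Grace, Omar — contains Grace.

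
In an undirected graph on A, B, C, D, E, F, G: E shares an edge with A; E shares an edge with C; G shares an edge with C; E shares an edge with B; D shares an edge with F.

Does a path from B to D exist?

No

Explore from B.
Distance 1: reach E.
Distance 2: reach A, C.
Distance 3: reach G.
The search is exhausted without reaching D; it lies in a different component.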